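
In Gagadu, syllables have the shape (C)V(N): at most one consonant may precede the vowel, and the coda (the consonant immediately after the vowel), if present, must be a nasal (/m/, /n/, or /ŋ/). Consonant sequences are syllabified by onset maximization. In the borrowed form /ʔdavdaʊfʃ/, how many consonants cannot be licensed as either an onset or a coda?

4

Under (C)V(N), the unsyllabifiable consonants are /ʔ/, /v/, /f/, /ʃ/ (only a nasal (/m/, /n/, or /ŋ/) is licensed in coda position; onsets are limited to one consonant).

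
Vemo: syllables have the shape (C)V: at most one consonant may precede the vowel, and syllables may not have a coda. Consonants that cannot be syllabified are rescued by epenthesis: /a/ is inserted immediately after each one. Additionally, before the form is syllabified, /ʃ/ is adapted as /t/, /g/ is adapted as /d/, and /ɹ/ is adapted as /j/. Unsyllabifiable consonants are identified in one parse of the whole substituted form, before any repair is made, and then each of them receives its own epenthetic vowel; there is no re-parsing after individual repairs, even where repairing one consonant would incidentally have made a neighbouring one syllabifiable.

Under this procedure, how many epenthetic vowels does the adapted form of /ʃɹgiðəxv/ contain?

After substitution the input is /tjdiðəxv/.
The unsyllabifiable consonants are /t/, /j/, /x/, /v/; each receives one epenthetic vowel.

4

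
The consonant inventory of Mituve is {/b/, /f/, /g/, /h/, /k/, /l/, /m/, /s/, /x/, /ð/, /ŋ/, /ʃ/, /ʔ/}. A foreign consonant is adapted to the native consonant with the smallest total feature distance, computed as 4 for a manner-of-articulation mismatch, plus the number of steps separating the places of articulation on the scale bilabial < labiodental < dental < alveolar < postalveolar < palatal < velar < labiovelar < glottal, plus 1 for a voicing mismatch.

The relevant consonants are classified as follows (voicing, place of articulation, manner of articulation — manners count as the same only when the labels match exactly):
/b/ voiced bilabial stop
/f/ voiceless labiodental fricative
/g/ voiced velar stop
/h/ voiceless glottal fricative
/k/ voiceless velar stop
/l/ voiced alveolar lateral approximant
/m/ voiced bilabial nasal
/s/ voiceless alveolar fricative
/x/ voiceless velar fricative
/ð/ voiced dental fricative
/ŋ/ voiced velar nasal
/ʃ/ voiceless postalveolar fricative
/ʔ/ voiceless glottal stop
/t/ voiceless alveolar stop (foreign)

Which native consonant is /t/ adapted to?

k

/k/ is closest: same manner (stop), place distance 3 (alveolar→velar), same voicing; total 3. Next closest is /b/ at distance 4.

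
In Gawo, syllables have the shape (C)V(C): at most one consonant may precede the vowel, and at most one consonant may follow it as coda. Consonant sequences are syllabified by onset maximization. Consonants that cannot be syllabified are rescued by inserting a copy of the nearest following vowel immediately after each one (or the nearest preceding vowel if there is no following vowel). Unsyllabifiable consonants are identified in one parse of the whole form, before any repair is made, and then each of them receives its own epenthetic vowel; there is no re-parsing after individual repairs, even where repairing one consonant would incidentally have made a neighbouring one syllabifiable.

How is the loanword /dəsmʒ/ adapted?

Under (C)V(C), the unsyllabifiable consonants are /m/, /ʒ/ (at most one coda consonant is licensed; onsets are limited to one consonant).
Inserting the epenthetic vowel yields /m/ → /mə/, /ʒ/ → /ʒə/.

dəsməʒə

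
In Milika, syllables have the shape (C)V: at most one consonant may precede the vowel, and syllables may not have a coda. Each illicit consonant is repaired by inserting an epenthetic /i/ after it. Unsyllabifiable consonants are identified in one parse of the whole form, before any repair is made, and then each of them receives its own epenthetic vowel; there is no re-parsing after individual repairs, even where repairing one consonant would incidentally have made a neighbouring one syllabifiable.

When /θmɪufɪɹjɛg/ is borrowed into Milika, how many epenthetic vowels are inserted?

The unsyllabifiable consonants are /θ/, /ɹ/, /g/; each receives one epenthetic vowel.

3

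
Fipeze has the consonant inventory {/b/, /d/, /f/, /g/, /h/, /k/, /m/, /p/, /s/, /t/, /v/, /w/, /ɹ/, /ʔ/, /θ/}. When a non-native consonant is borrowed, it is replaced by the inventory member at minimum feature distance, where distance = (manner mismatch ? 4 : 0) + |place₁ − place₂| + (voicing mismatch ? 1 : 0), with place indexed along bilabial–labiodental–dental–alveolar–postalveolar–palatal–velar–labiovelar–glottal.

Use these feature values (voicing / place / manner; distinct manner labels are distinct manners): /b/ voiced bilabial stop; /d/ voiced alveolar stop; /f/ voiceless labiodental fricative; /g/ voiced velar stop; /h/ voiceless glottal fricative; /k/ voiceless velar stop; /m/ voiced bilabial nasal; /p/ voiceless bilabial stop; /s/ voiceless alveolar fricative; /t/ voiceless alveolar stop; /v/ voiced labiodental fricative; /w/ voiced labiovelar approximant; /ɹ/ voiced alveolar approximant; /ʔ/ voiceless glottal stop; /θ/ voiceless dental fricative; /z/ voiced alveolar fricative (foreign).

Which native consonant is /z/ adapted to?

/s/ is closest: same manner (fricative), place distance 0 (alveolar→alveolar), voicing differs (+1); total 1. Next closest is /v/ at distance 2.

s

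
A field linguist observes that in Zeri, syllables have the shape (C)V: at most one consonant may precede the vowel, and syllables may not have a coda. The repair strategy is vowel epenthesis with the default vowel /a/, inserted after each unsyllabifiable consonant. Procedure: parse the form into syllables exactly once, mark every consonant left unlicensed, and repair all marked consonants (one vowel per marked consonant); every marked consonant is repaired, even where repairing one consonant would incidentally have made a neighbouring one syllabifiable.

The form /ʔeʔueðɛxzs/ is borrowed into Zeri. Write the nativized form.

ʔeʔueðɛxazasa

Syllabifying with onset maximization leaves /x/, /z/, /s/ stranded (no codas are permitted; onsets are limited to one consonant).
Inserting the epenthetic vowel yields /x/ → /xa/, /z/ → /za/, /s/ → /sa/.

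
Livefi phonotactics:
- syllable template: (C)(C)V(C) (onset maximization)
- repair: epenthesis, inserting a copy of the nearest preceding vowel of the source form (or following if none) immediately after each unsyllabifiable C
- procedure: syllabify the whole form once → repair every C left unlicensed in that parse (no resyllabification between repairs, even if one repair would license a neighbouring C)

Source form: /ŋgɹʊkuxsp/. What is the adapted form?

The consonants /ŋ/, /s/, /p/ cannot be parsed into a legal (C)(C)V(C) syllable (at most one coda consonant is licensed; onsets may contain at most 2 consonants).
Epenthesis after each stranded consonant: /ŋ/ → /ŋʊ/, /s/ → /su/, /p/ → /pu/.

ŋʊgɹʊkuxsupu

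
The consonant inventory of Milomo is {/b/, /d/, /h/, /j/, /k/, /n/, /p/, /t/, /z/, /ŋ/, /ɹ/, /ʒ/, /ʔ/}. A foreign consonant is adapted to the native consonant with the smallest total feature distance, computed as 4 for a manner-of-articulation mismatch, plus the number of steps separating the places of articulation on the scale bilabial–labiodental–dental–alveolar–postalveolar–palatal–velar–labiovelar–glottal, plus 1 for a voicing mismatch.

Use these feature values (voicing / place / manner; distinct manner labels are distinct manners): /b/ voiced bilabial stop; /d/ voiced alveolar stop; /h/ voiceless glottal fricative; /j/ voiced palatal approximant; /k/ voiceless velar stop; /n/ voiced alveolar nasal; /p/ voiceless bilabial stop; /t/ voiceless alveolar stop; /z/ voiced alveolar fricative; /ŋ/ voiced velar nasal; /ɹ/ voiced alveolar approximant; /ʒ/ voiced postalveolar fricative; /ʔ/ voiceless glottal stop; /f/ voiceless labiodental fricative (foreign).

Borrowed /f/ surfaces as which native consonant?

/z/ is closest: same manner (fricative), place distance 2 (labiodental→alveolar), voicing differs (+1); total 3. Next closest is /ʒ/ at distance 4.

z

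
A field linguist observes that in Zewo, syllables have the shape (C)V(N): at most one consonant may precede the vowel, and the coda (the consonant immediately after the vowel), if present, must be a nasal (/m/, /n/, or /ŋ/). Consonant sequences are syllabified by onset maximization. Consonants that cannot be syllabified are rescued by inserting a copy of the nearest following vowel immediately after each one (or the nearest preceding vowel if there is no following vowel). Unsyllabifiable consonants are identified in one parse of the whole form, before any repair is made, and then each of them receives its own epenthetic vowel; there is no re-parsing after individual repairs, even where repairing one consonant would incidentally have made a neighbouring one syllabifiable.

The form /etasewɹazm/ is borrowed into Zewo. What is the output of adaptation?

Syllabifying with onset maximization leaves /w/, /z/, /m/ stranded (only a nasal (/m/, /n/, or /ŋ/) is licensed in coda position; onsets are limited to one consonant).
Epenthesis after each stranded consonant: /w/ → /wa/, /z/ → /za/, /m/ → /ma/.

etasewaɹazama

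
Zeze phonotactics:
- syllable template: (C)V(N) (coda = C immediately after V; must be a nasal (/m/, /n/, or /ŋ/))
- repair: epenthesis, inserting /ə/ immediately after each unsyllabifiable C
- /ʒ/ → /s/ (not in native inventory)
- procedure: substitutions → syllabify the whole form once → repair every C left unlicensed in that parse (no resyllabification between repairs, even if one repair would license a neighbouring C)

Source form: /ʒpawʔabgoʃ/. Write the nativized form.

səpawəʔabəgoʃə

Substitution: /ʒ/ → /s/, giving /spawʔabgoʃ/.
Syllabifying with onset maximization leaves /s/, /w/, /b/, /ʃ/ stranded (only a nasal (/m/, /n/, or /ŋ/) is licensed in coda position; onsets are limited to one consonant).
Inserting the epenthetic vowel yields /s/ → /sə/, /w/ → /wə/, /b/ → /bə/, /ʃ/ → /ʃə/.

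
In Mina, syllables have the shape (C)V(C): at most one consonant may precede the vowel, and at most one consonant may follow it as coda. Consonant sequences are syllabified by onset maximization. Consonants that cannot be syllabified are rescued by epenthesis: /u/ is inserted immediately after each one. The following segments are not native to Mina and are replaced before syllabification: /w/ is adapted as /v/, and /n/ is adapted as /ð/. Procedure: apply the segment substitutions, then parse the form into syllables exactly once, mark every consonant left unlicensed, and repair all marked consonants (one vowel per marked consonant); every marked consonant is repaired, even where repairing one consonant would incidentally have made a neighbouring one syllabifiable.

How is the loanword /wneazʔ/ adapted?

vuðeazʔu

Substitution: /w/ → /v/, /n/ → /ð/, giving /vðeazʔ/.
The consonants /v/, /ʔ/ cannot be parsed into a legal (C)V(C) syllable (at most one coda consonant is licensed; onsets are limited to one consonant).
Each unlicensed consonant becomes the onset of a new syllable: /v/ → /vu/, /ʔ/ → /ʔu/.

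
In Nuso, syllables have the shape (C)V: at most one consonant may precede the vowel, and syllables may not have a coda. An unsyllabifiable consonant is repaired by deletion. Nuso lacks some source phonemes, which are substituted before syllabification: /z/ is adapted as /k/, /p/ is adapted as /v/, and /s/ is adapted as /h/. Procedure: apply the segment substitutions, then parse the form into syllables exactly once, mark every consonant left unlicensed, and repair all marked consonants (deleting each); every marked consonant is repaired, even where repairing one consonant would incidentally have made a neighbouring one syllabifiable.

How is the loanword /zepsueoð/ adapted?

Substitution: /z/ → /k/, /p/ → /v/, /s/ → /h/, giving /kevhueoð/.
Under (C)V, the unsyllabifiable consonants are /v/, /ð/ (no codas are permitted; onsets are limited to one consonant).
Deleting the stranded consonants removes /v/, /ð/.

kehueo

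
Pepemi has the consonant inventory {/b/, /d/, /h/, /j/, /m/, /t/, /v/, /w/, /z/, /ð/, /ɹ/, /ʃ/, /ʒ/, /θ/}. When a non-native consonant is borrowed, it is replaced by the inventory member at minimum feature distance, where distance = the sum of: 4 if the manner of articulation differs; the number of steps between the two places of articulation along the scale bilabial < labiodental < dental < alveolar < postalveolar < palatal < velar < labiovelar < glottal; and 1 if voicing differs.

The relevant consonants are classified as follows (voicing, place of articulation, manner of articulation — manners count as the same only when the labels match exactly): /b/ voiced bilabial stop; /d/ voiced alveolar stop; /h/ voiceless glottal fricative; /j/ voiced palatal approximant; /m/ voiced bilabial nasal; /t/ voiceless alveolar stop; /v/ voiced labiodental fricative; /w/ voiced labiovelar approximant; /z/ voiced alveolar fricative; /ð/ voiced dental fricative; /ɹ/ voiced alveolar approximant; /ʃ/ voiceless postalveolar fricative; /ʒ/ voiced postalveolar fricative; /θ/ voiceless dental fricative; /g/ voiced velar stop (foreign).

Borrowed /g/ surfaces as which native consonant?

/d/ is closest: same manner (stop), place distance 3 (velar→alveolar), same voicing; total 3. Next closest is /t/ at distance 4.

d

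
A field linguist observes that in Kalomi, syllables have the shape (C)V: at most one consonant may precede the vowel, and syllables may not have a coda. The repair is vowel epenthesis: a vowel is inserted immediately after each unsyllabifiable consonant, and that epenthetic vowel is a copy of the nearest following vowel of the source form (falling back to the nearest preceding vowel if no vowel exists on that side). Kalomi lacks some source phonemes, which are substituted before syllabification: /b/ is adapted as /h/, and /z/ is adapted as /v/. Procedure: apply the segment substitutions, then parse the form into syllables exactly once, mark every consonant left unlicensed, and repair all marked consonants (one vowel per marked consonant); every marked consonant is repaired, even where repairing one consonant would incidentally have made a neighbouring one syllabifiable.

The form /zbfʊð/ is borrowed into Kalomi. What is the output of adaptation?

vʊhʊfʊðʊ

Substitution: /z/ → /v/, /b/ → /h/, giving /vhfʊð/.
The consonants /v/, /h/, /ð/ cannot be parsed into a legal (C)V syllable (no codas are permitted; onsets are limited to one consonant).
Inserting the epenthetic vowel yields /v/ → /vʊ/, /h/ → /hʊ/, /ð/ → /ðʊ/.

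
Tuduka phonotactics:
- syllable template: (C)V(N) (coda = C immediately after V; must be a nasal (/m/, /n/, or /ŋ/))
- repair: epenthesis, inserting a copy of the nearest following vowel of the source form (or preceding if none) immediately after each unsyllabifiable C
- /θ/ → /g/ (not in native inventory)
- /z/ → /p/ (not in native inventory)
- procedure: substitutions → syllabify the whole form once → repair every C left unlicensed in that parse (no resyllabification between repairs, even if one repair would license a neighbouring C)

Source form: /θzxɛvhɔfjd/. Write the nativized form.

Substitution: /θ/ → /g/, /z/ → /p/, giving /gpxɛvhɔfjd/.
The consonants /g/, /p/, /v/, /f/, /j/, /d/ cannot be parsed into a legal (C)V(N) syllable (only a nasal (/m/, /n/, or /ŋ/) is licensed in coda position; onsets are limited to one consonant).
Epenthesis after each stranded consonant: /g/ → /gɛ/, /p/ → /pɛ/, /v/ → /vɔ/, /f/ → /fɔ/, /j/ → /jɔ/, /d/ → /dɔ/.

gɛpɛxɛvɔhɔfɔjɔdɔ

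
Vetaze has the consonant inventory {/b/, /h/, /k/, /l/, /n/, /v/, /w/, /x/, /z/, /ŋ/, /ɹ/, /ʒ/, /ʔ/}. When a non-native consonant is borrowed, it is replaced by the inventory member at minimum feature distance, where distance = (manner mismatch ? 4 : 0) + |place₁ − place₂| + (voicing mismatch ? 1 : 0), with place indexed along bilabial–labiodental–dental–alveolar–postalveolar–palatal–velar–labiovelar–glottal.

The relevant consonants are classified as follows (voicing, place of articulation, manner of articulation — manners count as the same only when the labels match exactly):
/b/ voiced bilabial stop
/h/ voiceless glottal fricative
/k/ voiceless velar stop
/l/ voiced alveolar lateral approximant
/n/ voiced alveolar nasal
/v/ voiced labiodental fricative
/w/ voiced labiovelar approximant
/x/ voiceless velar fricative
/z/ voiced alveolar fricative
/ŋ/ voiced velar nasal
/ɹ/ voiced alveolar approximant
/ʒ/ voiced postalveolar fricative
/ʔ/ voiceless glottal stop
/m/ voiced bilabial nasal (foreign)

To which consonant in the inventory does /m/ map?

n

/n/ is closest: same manner (nasal), place distance 3 (bilabial→alveolar), same voicing; total 3. Next closest is /b/ at distance 4.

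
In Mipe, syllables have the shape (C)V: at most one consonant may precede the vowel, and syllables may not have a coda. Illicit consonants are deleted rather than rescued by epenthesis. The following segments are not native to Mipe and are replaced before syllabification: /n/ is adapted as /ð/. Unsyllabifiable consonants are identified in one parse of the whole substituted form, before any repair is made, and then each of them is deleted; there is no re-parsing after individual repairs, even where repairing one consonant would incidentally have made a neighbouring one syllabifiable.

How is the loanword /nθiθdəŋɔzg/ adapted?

Substitution: /n/ → /ð/, giving /ðθiθdəŋɔzg/.
Under (C)V, the unsyllabifiable consonants are /ð/, /θ/, /z/, /g/ (no codas are permitted; onsets are limited to one consonant).
Each unlicensed consonant is deleted: /ð/, /θ/, /z/, /g/.

θidəŋɔ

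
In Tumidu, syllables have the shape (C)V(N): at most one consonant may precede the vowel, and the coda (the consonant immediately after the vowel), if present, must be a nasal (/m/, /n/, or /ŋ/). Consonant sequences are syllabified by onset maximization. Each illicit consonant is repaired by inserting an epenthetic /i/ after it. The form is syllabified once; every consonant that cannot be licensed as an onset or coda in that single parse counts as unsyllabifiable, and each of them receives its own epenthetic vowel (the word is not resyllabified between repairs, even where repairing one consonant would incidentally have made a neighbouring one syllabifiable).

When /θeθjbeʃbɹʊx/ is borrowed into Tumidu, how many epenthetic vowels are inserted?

The unsyllabifiable consonants are /θ/, /j/, /ʃ/, /b/, /x/; each receives one epenthetic vowel.

5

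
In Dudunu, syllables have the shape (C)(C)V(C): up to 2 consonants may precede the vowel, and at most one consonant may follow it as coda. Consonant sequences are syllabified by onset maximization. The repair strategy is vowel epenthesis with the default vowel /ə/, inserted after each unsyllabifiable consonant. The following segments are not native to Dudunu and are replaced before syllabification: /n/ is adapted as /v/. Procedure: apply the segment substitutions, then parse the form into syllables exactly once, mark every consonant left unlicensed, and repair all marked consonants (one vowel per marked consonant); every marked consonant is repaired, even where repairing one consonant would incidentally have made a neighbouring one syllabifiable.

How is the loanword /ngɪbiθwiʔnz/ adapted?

vgɪbiθwiʔvəzə

Substitution: /n/ → /v/, giving /vgɪbiθwiʔvz/.
Under (C)(C)V(C), the unsyllabifiable consonants are /v/, /z/ (at most one coda consonant is licensed; onsets may contain at most 2 consonants).
Epenthesis after each stranded consonant: /v/ → /və/, /z/ → /zə/.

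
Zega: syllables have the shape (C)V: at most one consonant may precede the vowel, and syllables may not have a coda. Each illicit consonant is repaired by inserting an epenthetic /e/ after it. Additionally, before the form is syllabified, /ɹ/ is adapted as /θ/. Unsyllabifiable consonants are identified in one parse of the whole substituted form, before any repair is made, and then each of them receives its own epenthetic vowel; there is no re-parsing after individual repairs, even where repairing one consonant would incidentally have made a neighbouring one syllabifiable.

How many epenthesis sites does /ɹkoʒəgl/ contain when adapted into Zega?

3

After substitution the input is /θkoʒəgl/.
The unsyllabifiable consonants are /θ/, /g/, /l/; each receives one epenthetic vowel.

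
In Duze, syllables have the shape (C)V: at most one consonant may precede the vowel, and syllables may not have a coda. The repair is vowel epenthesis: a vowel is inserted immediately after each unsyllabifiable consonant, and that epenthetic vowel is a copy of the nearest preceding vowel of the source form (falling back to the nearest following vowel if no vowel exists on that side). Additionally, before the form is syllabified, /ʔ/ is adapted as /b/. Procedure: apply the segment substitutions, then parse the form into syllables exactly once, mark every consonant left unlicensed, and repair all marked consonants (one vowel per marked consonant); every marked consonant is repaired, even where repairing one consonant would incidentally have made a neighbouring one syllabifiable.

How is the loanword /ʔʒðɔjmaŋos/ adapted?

Substitution: /ʔ/ → /b/, giving /bʒðɔjmaŋos/.
Under (C)V, the unsyllabifiable consonants are /b/, /ʒ/, /j/, /s/ (no codas are permitted; onsets are limited to one consonant).
Epenthesis after each stranded consonant: /b/ → /bɔ/, /ʒ/ → /ʒɔ/, /j/ → /jɔ/, /s/ → /so/.

bɔʒɔðɔjɔmaŋoso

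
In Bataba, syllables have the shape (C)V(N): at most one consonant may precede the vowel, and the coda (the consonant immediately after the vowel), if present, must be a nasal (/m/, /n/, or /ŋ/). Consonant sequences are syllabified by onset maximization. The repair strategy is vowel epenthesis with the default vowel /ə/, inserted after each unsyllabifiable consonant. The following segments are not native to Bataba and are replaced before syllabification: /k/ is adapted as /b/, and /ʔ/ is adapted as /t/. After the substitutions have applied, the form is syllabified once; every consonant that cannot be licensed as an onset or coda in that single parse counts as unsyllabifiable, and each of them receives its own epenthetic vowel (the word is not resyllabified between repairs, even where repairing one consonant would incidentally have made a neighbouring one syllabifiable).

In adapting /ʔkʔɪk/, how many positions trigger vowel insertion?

After substitution the input is /tbtɪb/.
The unsyllabifiable consonants are /t/, /b/, /b/; each receives one epenthetic vowel.

3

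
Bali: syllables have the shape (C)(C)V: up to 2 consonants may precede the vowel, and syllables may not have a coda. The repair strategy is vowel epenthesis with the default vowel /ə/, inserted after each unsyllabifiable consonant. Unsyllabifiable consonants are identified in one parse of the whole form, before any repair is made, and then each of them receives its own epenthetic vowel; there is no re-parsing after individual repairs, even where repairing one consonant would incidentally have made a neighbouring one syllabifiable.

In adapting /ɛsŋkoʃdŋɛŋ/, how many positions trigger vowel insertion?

The unsyllabifiable consonants are /s/, /ʃ/, /ŋ/; each receives one epenthetic vowel.

3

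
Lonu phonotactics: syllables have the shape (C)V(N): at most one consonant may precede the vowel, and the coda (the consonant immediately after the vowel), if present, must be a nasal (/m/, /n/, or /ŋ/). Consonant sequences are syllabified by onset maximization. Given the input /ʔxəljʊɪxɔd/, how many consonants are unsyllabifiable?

3

Under (C)V(N), the unsyllabifiable consonants are /ʔ/, /l/, /d/ (only a nasal (/m/, /n/, or /ŋ/) is licensed in coda position; onsets are limited to one consonant).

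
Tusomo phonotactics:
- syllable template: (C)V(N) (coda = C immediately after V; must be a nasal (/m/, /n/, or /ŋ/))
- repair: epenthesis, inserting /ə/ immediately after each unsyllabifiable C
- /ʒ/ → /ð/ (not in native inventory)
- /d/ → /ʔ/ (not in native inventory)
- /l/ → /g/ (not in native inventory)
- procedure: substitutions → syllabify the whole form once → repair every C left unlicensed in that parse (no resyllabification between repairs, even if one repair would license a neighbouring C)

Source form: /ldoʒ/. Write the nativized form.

gəʔoðə

Substitution: /l/ → /g/, /d/ → /ʔ/, /ʒ/ → /ð/, giving /gʔoð/.
The consonants /g/, /ð/ cannot be parsed into a legal (C)V(N) syllable (only a nasal (/m/, /n/, or /ŋ/) is licensed in coda position; onsets are limited to one consonant).
Epenthesis after each stranded consonant: /g/ → /gə/, /ð/ → /ðə/.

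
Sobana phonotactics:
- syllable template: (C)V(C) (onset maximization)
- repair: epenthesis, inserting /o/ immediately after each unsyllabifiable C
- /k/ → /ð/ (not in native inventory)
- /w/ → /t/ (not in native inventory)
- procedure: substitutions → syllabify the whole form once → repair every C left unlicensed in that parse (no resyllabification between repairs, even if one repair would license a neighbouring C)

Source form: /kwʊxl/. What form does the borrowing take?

Substitution: /k/ → /ð/, /w/ → /t/, giving /ðtʊxl/.
Syllabifying with onset maximization leaves /ð/, /l/ stranded (at most one coda consonant is licensed; onsets are limited to one consonant).
Inserting the epenthetic vowel yields /ð/ → /ðo/, /l/ → /lo/.

ðotʊxlo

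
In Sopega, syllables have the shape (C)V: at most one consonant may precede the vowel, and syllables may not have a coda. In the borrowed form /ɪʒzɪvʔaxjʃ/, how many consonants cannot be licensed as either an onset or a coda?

5

Syllabifying with onset maximization leaves /ʒ/, /v/, /x/, /j/, /ʃ/ stranded (no codas are permitted; onsets are limited to one consonant).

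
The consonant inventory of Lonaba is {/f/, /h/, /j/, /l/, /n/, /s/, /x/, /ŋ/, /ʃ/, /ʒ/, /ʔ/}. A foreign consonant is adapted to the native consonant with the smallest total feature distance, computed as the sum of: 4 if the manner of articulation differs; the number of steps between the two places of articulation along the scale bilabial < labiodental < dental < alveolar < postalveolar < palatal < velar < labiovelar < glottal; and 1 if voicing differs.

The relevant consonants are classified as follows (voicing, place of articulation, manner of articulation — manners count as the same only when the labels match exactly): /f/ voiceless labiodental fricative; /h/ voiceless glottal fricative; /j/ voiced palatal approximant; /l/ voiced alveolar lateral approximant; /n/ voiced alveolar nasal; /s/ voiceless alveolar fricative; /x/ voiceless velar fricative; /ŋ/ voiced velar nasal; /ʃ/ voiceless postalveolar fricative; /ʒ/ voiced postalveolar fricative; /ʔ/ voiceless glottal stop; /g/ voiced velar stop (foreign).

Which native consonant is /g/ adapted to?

/ʔ/ is closest: same manner (stop), place distance 2 (velar→glottal), voicing differs (+1); total 3. Next closest is /ŋ/ at distance 4.

ʔ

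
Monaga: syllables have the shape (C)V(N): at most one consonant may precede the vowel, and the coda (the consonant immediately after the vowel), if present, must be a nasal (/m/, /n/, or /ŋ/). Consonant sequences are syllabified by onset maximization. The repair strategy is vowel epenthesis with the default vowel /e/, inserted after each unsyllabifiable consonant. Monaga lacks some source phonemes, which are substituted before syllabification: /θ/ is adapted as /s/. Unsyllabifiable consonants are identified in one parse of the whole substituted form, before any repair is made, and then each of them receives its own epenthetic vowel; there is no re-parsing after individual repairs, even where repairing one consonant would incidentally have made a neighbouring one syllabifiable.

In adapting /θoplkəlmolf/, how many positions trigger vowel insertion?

After substitution the input is /soplkəlmolf/.
The unsyllabifiable consonants are /p/, /l/, /l/, /l/, /f/; each receives one epenthetic vowel.

5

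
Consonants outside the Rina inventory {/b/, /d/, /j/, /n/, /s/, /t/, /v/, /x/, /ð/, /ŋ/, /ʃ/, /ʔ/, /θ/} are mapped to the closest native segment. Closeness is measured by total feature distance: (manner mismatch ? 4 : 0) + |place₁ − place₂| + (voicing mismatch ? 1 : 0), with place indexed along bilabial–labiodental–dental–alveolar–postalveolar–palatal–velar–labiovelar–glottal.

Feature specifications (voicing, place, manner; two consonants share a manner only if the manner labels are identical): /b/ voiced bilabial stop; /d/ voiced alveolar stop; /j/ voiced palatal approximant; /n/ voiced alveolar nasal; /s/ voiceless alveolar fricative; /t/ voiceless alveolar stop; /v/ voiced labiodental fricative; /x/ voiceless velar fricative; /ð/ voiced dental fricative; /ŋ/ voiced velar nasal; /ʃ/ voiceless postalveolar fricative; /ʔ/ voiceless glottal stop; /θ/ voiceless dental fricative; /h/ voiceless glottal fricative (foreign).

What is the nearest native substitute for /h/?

x

/x/ is closest: same manner (fricative), place distance 2 (glottal→velar), same voicing; total 2. Next closest is /ʃ/ at distance 4.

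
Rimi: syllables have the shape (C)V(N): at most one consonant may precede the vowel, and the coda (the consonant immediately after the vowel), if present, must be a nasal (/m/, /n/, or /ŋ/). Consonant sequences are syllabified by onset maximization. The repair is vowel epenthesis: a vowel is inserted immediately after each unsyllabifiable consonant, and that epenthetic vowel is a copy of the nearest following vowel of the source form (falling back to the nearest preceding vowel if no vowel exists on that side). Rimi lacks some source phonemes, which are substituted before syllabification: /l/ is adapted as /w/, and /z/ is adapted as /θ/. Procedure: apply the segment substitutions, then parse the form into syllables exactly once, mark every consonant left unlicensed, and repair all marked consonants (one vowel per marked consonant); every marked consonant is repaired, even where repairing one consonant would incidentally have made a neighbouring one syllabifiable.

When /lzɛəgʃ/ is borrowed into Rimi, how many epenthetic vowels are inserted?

3

After substitution the input is /wθɛəgʃ/.
The unsyllabifiable consonants are /w/, /g/, /ʃ/; each receives one epenthetic vowel.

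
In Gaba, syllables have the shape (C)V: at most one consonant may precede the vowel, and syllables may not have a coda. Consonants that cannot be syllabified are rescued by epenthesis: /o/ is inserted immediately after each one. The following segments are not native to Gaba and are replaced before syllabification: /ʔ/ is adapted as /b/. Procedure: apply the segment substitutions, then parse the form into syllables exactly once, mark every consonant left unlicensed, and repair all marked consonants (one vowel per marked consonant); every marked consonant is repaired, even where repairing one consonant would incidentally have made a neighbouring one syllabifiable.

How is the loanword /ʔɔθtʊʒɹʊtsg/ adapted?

Substitution: /ʔ/ → /b/, giving /bɔθtʊʒɹʊtsg/.
The consonants /θ/, /ʒ/, /t/, /s/, /g/ cannot be parsed into a legal (C)V syllable (no codas are permitted; onsets are limited to one consonant).
Inserting the epenthetic vowel yields /θ/ → /θo/, /ʒ/ → /ʒo/, /t/ → /to/, /s/ → /so/, /g/ → /go/.

bɔθotʊʒoɹʊtosogo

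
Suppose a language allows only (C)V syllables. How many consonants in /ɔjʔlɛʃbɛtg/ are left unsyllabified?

5

Syllabifying with onset maximization leaves /j/, /ʔ/, /ʃ/, /t/, /g/ stranded (no codas are permitted; onsets are limited to one consonant).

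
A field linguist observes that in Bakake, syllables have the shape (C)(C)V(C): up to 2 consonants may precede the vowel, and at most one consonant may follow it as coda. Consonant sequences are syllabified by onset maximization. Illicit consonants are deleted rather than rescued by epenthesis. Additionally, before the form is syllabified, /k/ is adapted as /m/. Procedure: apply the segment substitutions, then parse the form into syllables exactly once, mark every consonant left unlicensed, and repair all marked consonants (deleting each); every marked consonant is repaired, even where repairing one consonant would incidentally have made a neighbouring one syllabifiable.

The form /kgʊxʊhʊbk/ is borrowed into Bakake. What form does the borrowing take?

Substitution: /k/ → /m/, giving /mgʊxʊhʊbm/.
Syllabifying with onset maximization leaves /m/ stranded (at most one coda consonant is licensed; onsets may contain at most 2 consonants).
Each unlicensed consonant is deleted: /m/.

mgʊxʊhʊb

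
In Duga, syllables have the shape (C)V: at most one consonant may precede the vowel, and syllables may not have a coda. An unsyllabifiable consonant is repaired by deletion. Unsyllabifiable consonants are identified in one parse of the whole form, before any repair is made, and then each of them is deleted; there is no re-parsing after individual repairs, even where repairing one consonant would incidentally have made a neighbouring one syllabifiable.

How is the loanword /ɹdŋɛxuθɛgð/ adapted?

Under (C)V, the unsyllabifiable consonants are /ɹ/, /d/, /g/, /ð/ (no codas are permitted; onsets are limited to one consonant).
Each unlicensed consonant is deleted: /ɹ/, /d/, /g/, /ð/.

ŋɛxuθɛ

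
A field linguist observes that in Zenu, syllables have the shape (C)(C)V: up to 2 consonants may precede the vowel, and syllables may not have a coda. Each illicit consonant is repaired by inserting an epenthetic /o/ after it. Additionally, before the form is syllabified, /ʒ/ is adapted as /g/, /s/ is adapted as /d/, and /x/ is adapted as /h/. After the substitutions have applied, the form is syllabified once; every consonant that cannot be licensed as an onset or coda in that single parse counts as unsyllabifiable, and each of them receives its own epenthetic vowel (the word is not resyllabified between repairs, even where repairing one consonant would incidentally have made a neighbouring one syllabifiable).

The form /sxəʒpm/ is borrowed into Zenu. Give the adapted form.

Substitution: /s/ → /d/, /x/ → /h/, /ʒ/ → /g/, giving /dhəgpm/.
The consonants /g/, /p/, /m/ cannot be parsed into a legal (C)(C)V syllable (no codas are permitted; onsets may contain at most 2 consonants).
Each unlicensed consonant becomes the onset of a new syllable: /g/ → /go/, /p/ → /po/, /m/ → /mo/.

dhəgopomo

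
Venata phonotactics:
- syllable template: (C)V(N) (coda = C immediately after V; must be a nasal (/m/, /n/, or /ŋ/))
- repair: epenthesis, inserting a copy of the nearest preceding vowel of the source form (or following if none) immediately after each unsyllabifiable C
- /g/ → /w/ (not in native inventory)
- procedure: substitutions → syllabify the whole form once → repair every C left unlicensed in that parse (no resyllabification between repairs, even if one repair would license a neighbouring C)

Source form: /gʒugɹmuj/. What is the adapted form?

Substitution: /g/ → /w/, giving /wʒuwɹmuj/.
The consonants /w/, /w/, /ɹ/, /j/ cannot be parsed into a legal (C)V(N) syllable (only a nasal (/m/, /n/, or /ŋ/) is licensed in coda position; onsets are limited to one consonant).
Epenthesis after each stranded consonant: /w/ → /wu/, /w/ → /wu/, /ɹ/ → /ɹu/, /j/ → /ju/.

wuʒuwuɹumuju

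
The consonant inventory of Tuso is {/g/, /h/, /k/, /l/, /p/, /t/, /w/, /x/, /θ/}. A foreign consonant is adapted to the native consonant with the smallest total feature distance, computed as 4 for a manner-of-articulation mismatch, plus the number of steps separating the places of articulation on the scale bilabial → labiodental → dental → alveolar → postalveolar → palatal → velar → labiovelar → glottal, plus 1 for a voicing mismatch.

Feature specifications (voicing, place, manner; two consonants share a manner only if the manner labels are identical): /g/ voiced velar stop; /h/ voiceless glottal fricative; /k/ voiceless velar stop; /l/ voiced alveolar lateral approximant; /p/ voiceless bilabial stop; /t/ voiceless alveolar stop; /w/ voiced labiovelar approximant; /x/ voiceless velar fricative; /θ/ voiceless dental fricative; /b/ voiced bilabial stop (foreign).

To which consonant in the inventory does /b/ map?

/p/ is closest: same manner (stop), place distance 0 (bilabial→bilabial), voicing differs (+1); total 1. Next closest is /t/ at distance 4.

p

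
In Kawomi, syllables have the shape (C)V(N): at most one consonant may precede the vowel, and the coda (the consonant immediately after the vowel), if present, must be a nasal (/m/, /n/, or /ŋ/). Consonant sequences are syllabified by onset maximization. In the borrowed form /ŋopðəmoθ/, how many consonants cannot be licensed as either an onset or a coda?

The consonants /p/, /θ/ cannot be parsed into a legal (C)V(N) syllable (only a nasal (/m/, /n/, or /ŋ/) is licensed in coda position; onsets are limited to one consonant).

2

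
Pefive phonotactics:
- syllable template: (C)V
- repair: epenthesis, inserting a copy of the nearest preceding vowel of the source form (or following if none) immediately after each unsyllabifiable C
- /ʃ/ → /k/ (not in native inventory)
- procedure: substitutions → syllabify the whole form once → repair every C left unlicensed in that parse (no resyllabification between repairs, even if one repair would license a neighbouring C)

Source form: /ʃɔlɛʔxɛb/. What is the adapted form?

Substitution: /ʃ/ → /k/, giving /kɔlɛʔxɛb/.
The consonants /ʔ/, /b/ cannot be parsed into a legal (C)V syllable (no codas are permitted; onsets are limited to one consonant).
Each unlicensed consonant becomes the onset of a new syllable: /ʔ/ → /ʔɛ/, /b/ → /bɛ/.

kɔlɛʔɛxɛbɛ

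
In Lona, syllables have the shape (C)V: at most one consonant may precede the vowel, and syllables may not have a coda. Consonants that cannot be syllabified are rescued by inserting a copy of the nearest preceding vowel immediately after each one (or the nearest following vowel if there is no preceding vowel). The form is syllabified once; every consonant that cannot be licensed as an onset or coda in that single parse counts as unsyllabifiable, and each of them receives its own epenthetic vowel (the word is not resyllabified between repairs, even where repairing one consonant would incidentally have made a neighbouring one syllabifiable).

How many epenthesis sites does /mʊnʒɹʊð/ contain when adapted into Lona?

3

The unsyllabifiable consonants are /n/, /ʒ/, /ð/; each receives one epenthetic vowel.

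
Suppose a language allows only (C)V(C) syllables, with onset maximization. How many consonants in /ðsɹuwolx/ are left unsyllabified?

3

Under (C)V(C), the unsyllabifiable consonants are /ð/, /s/, /x/ (at most one coda consonant is licensed; onsets are limited to one consonant).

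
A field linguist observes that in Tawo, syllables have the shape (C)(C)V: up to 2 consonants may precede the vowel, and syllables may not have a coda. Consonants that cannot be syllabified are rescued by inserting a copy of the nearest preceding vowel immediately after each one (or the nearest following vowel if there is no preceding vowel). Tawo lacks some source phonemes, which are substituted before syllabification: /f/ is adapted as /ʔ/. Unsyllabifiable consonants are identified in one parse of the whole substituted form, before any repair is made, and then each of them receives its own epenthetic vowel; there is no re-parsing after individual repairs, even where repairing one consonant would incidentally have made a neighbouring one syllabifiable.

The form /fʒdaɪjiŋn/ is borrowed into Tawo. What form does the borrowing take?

ʔaʒdaɪjiŋini

Substitution: /f/ → /ʔ/, giving /ʔʒdaɪjiŋn/.
Under (C)(C)V, the unsyllabifiable consonants are /ʔ/, /ŋ/, /n/ (no codas are permitted; onsets may contain at most 2 consonants).
Epenthesis after each stranded consonant: /ʔ/ → /ʔa/, /ŋ/ → /ŋi/, /n/ → /ni/.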